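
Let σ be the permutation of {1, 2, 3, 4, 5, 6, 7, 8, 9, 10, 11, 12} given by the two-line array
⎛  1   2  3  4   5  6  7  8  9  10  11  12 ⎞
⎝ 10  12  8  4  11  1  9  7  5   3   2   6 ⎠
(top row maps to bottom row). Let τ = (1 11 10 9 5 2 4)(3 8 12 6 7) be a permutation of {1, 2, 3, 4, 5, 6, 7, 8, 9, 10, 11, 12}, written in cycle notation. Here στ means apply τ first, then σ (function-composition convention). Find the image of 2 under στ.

4

τ(2) = 4, then σ(4) = 4; composing gives (στ)(2) = 4.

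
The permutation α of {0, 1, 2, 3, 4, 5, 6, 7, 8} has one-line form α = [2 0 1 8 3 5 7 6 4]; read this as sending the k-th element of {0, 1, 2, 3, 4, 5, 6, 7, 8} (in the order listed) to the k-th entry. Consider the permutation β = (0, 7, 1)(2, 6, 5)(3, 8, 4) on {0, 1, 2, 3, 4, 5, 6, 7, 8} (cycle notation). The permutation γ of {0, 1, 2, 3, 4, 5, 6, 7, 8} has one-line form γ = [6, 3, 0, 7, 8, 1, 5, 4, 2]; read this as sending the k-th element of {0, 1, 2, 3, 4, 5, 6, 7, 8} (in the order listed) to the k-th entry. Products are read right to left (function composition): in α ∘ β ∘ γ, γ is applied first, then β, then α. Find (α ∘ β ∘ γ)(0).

5

Chase 0: γ(0) = 6; β(6) = 5; α(5) = 5. Hence (α ∘ β ∘ γ)(0) = 5.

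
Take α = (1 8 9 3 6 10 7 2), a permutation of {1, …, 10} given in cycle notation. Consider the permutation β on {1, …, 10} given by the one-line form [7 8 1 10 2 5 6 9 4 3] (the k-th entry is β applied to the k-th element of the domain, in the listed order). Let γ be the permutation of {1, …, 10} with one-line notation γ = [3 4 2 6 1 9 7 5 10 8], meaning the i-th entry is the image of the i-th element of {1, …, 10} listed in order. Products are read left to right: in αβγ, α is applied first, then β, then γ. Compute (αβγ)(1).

10

Apply the permutations in order: α(1) = 8, then β(8) = 9, then γ(9) = 10. So (αβγ)(1) = 10.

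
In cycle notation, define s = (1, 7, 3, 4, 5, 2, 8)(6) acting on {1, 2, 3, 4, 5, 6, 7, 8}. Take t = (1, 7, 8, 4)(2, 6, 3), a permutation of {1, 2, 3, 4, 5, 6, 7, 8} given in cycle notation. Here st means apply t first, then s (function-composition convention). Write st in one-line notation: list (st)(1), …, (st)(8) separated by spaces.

3 6 8 7 2 4 1 5

Chase each element through t then s: 1 → 7 → 3; 2 → 6 → 6; 3 → 2 → 8; 4 → 1 → 7; 5 → 5 → 2; 6 → 3 → 4; 7 → 8 → 1; 8 → 4 → 5.
Collecting the images, st = [3 6 8 7 2 4 1 5].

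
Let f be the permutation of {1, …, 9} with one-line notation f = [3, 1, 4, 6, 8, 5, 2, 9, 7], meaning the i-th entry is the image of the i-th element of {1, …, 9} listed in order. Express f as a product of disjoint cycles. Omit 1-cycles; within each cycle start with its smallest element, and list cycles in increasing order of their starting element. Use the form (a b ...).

From 1: 1 → 3 → 4 → 6 → 5 → 8 → 9 → 7 → 2 → 1, closing the cycle (1 3 4 6 5 8 9 7 2).
Continuing from each remaining unvisited element yields (1 3 4 6 5 8 9 7 2).

(1 3 4 6 5 8 9 7 2)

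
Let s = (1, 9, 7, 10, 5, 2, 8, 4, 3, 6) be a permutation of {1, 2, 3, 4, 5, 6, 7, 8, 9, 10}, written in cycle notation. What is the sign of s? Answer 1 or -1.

-1

The cycle lengths are 10.
A cycle of length ℓ contributes ℓ−1 transpositions, so s is a product of 9 transpositions — odd.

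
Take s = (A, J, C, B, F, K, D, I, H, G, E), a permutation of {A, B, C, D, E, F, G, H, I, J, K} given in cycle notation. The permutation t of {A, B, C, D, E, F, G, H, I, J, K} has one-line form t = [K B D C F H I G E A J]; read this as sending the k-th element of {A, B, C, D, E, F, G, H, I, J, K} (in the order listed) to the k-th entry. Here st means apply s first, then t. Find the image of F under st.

(st)(F) = t(s(F)). s(F) = K, then t(K) = J. So (st)(F) = J.

J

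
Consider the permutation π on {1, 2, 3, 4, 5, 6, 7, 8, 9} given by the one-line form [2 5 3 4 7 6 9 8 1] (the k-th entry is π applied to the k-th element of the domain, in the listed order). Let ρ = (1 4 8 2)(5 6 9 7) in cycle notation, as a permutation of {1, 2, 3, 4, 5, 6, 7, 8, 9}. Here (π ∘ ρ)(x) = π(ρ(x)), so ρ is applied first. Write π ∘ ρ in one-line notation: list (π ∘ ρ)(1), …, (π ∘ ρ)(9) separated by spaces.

For each element, apply ρ then π: 1 → 4 → 4; 2 → 1 → 2; 3 → 3 → 3; 4 → 8 → 8; 5 → 6 → 6; 6 → 9 → 1; 7 → 5 → 7; 8 → 2 → 5; 9 → 7 → 9.
Collecting the images, π ∘ ρ = [4 2 3 8 6 1 7 5 9].

4 2 3 8 6 1 7 5 9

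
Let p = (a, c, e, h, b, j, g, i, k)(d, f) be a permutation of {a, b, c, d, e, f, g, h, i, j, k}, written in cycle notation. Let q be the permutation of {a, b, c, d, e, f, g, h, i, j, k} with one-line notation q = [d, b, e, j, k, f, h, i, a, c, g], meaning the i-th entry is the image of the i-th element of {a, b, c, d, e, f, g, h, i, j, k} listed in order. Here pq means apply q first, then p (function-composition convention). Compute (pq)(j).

e

First apply q: q(j) = c, then p(c) = e. Thus (pq)(j) = e.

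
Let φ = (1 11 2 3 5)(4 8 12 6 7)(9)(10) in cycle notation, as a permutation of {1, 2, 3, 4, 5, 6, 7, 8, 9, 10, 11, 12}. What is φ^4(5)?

5 lies in the 5-cycle (1 11 2 3 5).
Advancing 4 steps from 5: 5 → 1 → 11 → 2 → 3.

3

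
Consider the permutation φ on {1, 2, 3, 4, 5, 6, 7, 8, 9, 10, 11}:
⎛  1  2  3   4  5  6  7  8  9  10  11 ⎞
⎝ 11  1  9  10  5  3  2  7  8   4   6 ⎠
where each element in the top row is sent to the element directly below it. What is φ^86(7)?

Tracing 7 → 2 → … returns to 7 after 8 steps, so 7 lies in an 8-cycle (1 11 6 3 9 8 7 2).
Powers repeat with period 8 on this cycle, and 86 mod 8 = 6, so φ^86(7) = φ^6(7).
Advancing 6 steps from 7: 7 → 2 → 1 → 11 → 6 → 3 → 9.

9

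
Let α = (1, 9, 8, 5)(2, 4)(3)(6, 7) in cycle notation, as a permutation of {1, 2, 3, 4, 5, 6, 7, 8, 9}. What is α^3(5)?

5 lies in the 4-cycle (1, 9, 8, 5).
Advancing 3 steps from 5: 5 → 1 → 9 → 8.

8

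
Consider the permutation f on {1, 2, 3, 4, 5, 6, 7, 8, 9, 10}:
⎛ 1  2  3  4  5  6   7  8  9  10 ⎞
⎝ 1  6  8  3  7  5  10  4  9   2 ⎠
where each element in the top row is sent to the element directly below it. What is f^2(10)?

6

Tracing 10 → 2 → … returns to 10 after 5 steps, so 10 lies in a 5-cycle (2 6 5 7 10).
Advancing 2 steps from 10: 10 → 2 → 6.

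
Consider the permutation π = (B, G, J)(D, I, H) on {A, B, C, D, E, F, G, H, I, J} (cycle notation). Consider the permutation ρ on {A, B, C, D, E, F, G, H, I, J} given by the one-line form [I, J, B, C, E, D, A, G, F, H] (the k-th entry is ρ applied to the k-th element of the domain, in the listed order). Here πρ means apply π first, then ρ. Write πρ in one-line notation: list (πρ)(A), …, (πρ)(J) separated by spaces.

I A B F E D H C G J

Chase each element through π then ρ: A → A → I; B → G → A; C → C → B; D → I → F; E → E → E; F → F → D; G → J → H; H → D → C; I → H → G; J → B → J.
So πρ in one-line form is I A B F E D H C G J.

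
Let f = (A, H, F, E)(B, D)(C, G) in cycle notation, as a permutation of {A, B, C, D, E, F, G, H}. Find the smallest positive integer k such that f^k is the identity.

4

The cycle type of f is (4, 2, 2).
The order is lcm(4, 2, 2) = 4.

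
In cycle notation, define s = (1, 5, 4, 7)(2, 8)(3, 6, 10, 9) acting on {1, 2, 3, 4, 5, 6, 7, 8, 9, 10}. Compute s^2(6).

9

6 lies in the 4-cycle (3, 6, 10, 9).
Stepping 2 places around the cycle: 6 → 10 → 9.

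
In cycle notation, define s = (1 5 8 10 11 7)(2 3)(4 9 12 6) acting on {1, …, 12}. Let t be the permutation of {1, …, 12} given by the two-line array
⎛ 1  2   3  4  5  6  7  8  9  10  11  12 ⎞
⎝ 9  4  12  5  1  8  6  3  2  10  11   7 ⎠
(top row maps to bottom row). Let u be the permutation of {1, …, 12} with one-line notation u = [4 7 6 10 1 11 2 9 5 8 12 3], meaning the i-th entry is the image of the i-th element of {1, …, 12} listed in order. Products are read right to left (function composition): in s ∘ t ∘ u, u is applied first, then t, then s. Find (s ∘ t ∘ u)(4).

11

Chase 4: u(4) = 10; t(10) = 10; s(10) = 11. Hence (s ∘ t ∘ u)(4) = 11.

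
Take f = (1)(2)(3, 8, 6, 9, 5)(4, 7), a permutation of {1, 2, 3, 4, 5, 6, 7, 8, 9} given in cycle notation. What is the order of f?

The disjoint cycles have lengths 5, 2, 1, 1.
The order is lcm(5, 2) = 10.

10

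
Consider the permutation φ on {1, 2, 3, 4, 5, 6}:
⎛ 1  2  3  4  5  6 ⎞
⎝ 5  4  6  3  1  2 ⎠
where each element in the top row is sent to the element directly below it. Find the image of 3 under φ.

The entry below 3 in the array is 6, so φ(3) = 6.

6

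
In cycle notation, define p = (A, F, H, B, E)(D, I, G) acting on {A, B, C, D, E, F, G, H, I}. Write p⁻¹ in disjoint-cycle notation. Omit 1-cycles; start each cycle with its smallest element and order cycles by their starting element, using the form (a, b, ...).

(A, E, B, H, F)(D, G, I)

The inverse reverses each cycle.
After reversing and putting each cycle's least element first, p⁻¹ = (A, E, B, H, F)(D, G, I).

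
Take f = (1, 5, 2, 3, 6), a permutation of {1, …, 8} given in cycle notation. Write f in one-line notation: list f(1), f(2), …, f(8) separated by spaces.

Image by image: 1↦5, 2↦3, 3↦6, 4↦4, 5↦2, 6↦1, 7↦7, 8↦8.
Listing these in domain order gives 5 3 6 4 2 1 7 8.

5 3 6 4 2 1 7 8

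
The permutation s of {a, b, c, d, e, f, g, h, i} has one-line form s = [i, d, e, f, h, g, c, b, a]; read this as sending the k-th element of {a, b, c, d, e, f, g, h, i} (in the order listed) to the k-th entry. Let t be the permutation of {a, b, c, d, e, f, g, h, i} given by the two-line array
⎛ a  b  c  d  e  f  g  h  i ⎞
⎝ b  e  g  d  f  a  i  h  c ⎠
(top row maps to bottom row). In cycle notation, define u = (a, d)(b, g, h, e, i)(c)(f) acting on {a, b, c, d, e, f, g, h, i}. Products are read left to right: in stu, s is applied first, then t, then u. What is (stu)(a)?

c

(stu)(a) = u(t(s(a))). s(a) = i, then t(i) = c, then u(c) = c, so the result is c.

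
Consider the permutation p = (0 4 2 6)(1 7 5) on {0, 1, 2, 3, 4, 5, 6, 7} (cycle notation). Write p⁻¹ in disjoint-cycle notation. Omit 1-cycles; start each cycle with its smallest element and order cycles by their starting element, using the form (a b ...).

(0 6 2 4)(1 5 7)

The inverse reverses each cycle.
Reversing each cycle of p and rotating so the smallest element leads gives (0 6 2 4)(1 5 7).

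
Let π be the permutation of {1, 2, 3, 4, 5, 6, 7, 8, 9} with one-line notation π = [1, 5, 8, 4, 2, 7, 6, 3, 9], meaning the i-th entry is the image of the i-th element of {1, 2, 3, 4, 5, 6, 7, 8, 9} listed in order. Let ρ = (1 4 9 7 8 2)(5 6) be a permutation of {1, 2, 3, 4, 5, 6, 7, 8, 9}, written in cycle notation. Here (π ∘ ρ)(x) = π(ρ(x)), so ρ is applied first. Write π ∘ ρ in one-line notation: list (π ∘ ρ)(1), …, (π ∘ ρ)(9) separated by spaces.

Chase each element through ρ then π: 1 → 4 → 4; 2 → 1 → 1; 3 → 3 → 8; 4 → 9 → 9; 5 → 6 → 7; 6 → 5 → 2; 7 → 8 → 3; 8 → 2 → 5; 9 → 7 → 6.
Collecting the images, π ∘ ρ = [4 1 8 9 7 2 3 5 6].

4 1 8 9 7 2 3 5 6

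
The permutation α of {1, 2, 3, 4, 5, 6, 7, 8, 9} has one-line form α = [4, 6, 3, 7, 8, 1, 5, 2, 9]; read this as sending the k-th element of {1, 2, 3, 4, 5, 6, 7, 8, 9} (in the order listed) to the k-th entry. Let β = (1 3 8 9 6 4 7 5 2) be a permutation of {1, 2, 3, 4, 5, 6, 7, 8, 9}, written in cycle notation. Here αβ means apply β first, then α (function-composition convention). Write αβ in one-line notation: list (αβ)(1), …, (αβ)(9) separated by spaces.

3 4 2 5 6 7 8 9 1

(αβ)(x) = α(β(x)). Computing each image: α(β(1)) = α(3) = 3, α(β(2)) = α(1) = 4, α(β(3)) = α(8) = 2, α(β(4)) = α(7) = 5, α(β(5)) = α(2) = 6, α(β(6)) = α(4) = 7, α(β(7)) = α(5) = 8, α(β(8)) = α(9) = 9, α(β(9)) = α(6) = 1.
Hence αβ = [3 4 2 5 6 7 8 9 1].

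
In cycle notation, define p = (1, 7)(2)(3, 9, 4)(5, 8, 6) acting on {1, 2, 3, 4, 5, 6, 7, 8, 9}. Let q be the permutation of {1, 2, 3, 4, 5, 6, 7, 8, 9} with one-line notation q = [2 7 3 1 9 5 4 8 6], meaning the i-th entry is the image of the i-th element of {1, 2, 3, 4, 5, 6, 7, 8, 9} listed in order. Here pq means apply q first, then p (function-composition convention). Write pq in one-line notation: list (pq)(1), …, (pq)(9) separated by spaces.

(pq)(x) = p(q(x)). Computing each image: p(q(1)) = p(2) = 2, p(q(2)) = p(7) = 1, p(q(3)) = p(3) = 9, p(q(4)) = p(1) = 7, p(q(5)) = p(9) = 4, p(q(6)) = p(5) = 8, p(q(7)) = p(4) = 3, p(q(8)) = p(8) = 6, p(q(9)) = p(6) = 5.
Hence pq = [2 1 9 7 4 8 3 6 5].

2 1 9 7 4 8 3 6 5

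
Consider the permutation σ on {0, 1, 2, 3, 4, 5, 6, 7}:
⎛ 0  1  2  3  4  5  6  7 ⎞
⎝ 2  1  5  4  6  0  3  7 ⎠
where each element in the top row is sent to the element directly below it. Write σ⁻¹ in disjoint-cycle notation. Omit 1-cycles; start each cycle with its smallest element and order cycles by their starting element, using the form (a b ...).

(0 5 2)(3 6 4)

First write σ in disjoint cycles: (0 2 5)(3 4 6).
The inverse reverses every cycle; in canonical form, σ⁻¹ = (0 5 2)(3 6 4).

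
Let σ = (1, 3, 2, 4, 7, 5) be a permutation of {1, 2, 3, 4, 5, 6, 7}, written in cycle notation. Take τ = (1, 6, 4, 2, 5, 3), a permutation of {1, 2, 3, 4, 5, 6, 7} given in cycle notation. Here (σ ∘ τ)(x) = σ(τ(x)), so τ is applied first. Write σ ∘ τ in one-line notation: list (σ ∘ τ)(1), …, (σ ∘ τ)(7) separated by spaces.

For each element, apply τ then σ: 1 → 6 → 6; 2 → 5 → 1; 3 → 1 → 3; 4 → 2 → 4; 5 → 3 → 2; 6 → 4 → 7; 7 → 7 → 5.
Collecting the images, σ ∘ τ = [6 1 3 4 2 7 5].

6 1 3 4 2 7 5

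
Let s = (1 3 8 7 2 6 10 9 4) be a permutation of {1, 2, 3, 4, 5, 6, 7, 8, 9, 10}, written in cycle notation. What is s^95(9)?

7

9 lies in the 9-cycle (1 3 8 7 2 6 10 9 4).
On a 9-cycle, s^9 is the identity, so s^95 = s^5 there (95 ≡ 5 mod 9).
Advancing 5 steps from 9: 9 → 4 → 1 → 3 → 8 → 7.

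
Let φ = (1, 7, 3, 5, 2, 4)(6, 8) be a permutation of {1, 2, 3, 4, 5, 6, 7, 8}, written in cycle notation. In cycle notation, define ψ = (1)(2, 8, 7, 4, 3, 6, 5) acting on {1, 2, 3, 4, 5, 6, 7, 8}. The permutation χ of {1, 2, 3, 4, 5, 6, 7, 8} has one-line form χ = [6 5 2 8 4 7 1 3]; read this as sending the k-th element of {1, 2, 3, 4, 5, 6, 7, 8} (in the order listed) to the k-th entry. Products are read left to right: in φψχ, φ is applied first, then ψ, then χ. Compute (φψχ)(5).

3

Apply the permutations in order: φ(5) = 2, then ψ(2) = 8, then χ(8) = 3. So (φψχ)(5) = 3.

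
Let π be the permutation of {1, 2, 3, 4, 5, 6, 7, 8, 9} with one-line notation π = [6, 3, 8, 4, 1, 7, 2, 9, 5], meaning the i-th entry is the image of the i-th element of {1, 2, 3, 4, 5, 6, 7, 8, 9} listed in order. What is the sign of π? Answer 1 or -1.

-1

In disjoint-cycle form the cycle lengths are 8, 1.
A cycle is odd iff its length is even; π has 1 even-length cycle, so sgn(π) = (−1)^1 and π is odd.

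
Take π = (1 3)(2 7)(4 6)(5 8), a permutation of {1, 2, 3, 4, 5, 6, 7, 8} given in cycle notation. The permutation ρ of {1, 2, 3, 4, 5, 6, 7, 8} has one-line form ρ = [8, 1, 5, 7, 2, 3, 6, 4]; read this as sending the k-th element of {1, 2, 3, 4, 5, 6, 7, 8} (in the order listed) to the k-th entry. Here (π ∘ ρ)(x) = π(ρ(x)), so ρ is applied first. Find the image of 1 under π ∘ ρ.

5

First apply ρ: ρ(1) = 8, then π(8) = 5. Thus (π ∘ ρ)(1) = 5.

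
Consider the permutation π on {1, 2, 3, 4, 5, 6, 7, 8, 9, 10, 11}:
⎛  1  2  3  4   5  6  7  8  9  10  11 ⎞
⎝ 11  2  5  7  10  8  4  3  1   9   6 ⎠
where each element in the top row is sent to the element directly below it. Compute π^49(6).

Tracing 6 → 8 → … returns to 6 after 8 steps, so 6 lies in an 8-cycle (1 11 6 8 3 5 10 9).
Powers repeat with period 8 on this cycle, and 49 mod 8 = 1, so π^49(6) = π^1(6).
Advancing 1 step from 6: 6 → 8.

8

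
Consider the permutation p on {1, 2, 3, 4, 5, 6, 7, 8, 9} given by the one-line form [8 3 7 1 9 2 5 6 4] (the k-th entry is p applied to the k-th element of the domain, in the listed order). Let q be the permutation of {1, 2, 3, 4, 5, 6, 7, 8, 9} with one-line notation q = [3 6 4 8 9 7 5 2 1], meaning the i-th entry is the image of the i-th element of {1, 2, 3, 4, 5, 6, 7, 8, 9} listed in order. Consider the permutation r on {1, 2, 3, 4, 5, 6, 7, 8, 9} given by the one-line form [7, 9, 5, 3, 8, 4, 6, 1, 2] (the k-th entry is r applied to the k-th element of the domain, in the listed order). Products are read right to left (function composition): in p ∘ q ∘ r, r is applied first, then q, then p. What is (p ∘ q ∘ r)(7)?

5

Chase 7: r(7) = 6; q(6) = 7; p(7) = 5. Hence (p ∘ q ∘ r)(7) = 5.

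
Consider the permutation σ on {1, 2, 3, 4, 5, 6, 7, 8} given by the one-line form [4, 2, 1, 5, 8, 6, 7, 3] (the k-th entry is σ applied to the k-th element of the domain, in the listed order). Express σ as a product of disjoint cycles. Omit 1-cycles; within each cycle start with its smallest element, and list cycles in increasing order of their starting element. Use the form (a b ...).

(1 4 5 8 3)

Iterating σ from 1 gives 1 → 4 → 5 → 8 → 3 → 1; that is the 5-cycle (1 4 5 8 3).
Repeating from the next unused element and collecting all non-trivial cycles gives (1 4 5 8 3).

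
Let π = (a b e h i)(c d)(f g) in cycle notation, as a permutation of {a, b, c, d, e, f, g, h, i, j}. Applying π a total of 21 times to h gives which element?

i

h lies in the 5-cycle (a b e h i).
Since the cycle has length 5, π^21 acts on it the same as π^1 (21 mod 5 = 1).
Stepping 1 place around the cycle: h → i.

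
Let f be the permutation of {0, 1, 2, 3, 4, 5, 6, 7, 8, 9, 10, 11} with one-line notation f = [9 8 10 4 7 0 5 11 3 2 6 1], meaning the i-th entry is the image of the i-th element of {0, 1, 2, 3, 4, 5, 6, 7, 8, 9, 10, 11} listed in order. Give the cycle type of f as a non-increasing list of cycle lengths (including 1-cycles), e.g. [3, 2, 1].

The disjoint cycles are (0 9 2 10 6 5)(1 8 3 4 7 11), with lengths 6, 6 in non-increasing order.

[6, 6]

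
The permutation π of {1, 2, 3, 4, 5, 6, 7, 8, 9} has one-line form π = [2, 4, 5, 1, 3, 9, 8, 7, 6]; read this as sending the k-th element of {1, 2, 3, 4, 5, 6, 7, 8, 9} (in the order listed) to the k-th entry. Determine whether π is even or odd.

odd

In disjoint-cycle form the cycle lengths are 3, 2, 2, 2.
A cycle is odd iff its length is even; π has 3 even-length cycles, so sgn(π) = (−1)^3 and π is odd.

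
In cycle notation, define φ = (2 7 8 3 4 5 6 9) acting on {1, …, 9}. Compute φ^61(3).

2

3 lies in the 8-cycle (2 7 8 3 4 5 6 9).
Powers repeat with period 8 on this cycle, and 61 mod 8 = 5, so φ^61(3) = φ^5(3).
Stepping 5 places around the cycle: 3 → 4 → 5 → 6 → 9 → 2.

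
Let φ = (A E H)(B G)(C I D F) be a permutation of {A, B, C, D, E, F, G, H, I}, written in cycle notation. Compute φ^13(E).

H

E lies in the 3-cycle (A E H).
Since the cycle has length 3, φ^13 acts on it the same as φ^1 (13 mod 3 = 1).
Advancing 1 step from E: E → H.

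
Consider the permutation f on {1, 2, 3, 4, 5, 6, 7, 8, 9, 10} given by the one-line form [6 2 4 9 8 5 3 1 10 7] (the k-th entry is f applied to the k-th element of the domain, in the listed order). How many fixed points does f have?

The fixed points (elements with f(x) = x) are {2}, so there is 1.

1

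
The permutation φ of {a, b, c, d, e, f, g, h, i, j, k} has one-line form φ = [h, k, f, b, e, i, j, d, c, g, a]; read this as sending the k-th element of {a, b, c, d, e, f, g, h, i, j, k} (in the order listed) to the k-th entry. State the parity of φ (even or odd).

odd

In disjoint-cycle form the cycle lengths are 5, 3, 2, 1.
A cycle of length ℓ contributes ℓ−1 transpositions, so φ is a product of 4 + 2 + 1 = 7 transpositions — odd.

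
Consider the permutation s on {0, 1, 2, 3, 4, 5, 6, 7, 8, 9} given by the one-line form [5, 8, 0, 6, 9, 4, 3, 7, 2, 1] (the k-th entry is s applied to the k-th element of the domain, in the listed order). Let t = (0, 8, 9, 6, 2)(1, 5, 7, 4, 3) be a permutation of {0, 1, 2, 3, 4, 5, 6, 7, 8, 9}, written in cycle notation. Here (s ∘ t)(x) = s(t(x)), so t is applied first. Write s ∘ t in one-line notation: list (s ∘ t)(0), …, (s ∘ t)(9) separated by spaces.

(s ∘ t)(x) = s(t(x)). Computing each image: s(t(0)) = s(8) = 2, s(t(1)) = s(5) = 4, s(t(2)) = s(0) = 5, s(t(3)) = s(1) = 8, s(t(4)) = s(3) = 6, s(t(5)) = s(7) = 7, s(t(6)) = s(2) = 0, s(t(7)) = s(4) = 9, s(t(8)) = s(9) = 1, s(t(9)) = s(6) = 3.
Hence s ∘ t = [2 4 5 8 6 7 0 9 1 3].

2 4 5 8 6 7 0 9 1 3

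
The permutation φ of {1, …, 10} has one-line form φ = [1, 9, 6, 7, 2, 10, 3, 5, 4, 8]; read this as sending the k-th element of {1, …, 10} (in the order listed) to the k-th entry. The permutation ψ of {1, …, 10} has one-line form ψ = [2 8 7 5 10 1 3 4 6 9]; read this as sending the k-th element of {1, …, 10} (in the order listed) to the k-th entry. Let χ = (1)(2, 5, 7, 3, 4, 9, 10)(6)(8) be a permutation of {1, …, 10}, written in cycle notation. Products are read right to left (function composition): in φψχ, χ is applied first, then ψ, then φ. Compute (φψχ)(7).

Chase 7: χ(7) = 3; ψ(3) = 7; φ(7) = 3. Hence (φψχ)(7) = 3.

3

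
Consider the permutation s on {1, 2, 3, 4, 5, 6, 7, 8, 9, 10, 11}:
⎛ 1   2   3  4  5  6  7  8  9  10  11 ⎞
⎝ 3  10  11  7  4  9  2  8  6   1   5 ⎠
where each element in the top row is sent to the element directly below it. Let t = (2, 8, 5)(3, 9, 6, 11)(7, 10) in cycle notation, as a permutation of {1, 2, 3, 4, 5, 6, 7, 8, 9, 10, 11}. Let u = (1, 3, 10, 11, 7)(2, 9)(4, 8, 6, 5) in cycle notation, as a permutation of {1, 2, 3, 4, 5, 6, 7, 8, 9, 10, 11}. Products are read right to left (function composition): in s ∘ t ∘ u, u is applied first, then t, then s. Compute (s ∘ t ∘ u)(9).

(s ∘ t ∘ u)(9) = s(t(u(9))). u(9) = 2, then t(2) = 8, then s(8) = 8, so the result is 8.

8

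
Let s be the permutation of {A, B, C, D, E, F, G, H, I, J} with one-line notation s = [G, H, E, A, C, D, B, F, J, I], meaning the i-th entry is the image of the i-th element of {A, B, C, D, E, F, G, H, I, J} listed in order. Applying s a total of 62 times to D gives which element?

G

Tracing D → A → … returns to D after 6 steps, so D lies in a 6-cycle (A, G, B, H, F, D).
Since the cycle has length 6, s^62 acts on it the same as s^2 (62 mod 6 = 2).
Stepping 2 places around the cycle: D → A → G.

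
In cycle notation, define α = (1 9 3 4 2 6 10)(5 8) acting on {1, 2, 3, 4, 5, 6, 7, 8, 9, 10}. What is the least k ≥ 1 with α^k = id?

14

The cycle type of α is (7, 2, 1).
The order of α is the least common multiple of its cycle lengths: lcm(7, 2) = 14.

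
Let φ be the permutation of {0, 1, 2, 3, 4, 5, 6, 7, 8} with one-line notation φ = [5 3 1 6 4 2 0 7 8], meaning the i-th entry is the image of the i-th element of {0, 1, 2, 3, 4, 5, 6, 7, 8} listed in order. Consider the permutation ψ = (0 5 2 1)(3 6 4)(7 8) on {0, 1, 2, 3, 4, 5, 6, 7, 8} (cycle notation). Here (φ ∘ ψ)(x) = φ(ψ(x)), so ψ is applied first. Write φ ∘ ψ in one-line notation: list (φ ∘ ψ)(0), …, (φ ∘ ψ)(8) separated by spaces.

2 5 3 0 6 1 4 8 7

(φ ∘ ψ)(x) = φ(ψ(x)). Computing each image: φ(ψ(0)) = φ(5) = 2, φ(ψ(1)) = φ(0) = 5, φ(ψ(2)) = φ(1) = 3, φ(ψ(3)) = φ(6) = 0, φ(ψ(4)) = φ(3) = 6, φ(ψ(5)) = φ(2) = 1, φ(ψ(6)) = φ(4) = 4, φ(ψ(7)) = φ(8) = 8, φ(ψ(8)) = φ(7) = 7.
Hence φ ∘ ψ = [2 5 3 0 6 1 4 8 7].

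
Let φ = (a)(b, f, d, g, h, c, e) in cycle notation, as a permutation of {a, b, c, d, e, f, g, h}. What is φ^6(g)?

g lies in the 7-cycle (b, f, d, g, h, c, e).
Stepping 6 places around the cycle: g → h → c → e → b → f → d.

d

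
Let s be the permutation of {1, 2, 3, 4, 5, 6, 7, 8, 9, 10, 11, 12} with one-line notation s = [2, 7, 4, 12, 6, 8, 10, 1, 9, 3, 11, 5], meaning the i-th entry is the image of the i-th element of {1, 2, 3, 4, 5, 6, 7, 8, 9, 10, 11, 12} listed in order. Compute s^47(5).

Tracing 5 → 6 → … returns to 5 after 10 steps, so 5 lies in a 10-cycle (1 2 7 10 3 4 12 5 6 8).
Since the cycle has length 10, s^47 acts on it the same as s^7 (47 mod 10 = 7).
Advancing 7 steps from 5: 5 → 6 → 8 → 1 → 2 → 7 → 10 → 3.

3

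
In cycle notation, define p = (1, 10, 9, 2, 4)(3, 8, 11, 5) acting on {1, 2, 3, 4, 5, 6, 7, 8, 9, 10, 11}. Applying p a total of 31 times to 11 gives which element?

11 lies in the 4-cycle (3, 8, 11, 5).
Powers repeat with period 4 on this cycle, and 31 mod 4 = 3, so p^31(11) = p^3(11).
Stepping 3 places around the cycle: 11 → 5 → 3 → 8.

8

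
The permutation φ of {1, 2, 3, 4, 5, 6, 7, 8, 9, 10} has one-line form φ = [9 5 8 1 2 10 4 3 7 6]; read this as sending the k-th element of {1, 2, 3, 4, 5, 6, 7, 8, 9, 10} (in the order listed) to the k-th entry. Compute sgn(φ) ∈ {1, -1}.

1

In disjoint-cycle form the cycle lengths are 4, 2, 2, 2.
A cycle is odd iff its length is even; φ has 4 even-length cycles, so sgn(φ) = (−1)^4 and φ is even.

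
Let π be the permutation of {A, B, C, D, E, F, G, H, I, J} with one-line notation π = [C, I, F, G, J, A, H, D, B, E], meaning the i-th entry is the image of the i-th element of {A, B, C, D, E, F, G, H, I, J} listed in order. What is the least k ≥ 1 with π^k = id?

6

The disjoint-cycle form of π has cycle lengths 3, 3, 2, 2.
The order of π is the least common multiple of its cycle lengths: lcm(3, 3, 2, 2) = 6.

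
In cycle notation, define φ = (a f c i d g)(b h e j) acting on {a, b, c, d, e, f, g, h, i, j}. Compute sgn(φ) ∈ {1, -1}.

The cycle lengths are 6, 4.
A cycle is odd iff its length is even; φ has 2 even-length cycles, so sgn(φ) = (−1)^2 and φ is even.

1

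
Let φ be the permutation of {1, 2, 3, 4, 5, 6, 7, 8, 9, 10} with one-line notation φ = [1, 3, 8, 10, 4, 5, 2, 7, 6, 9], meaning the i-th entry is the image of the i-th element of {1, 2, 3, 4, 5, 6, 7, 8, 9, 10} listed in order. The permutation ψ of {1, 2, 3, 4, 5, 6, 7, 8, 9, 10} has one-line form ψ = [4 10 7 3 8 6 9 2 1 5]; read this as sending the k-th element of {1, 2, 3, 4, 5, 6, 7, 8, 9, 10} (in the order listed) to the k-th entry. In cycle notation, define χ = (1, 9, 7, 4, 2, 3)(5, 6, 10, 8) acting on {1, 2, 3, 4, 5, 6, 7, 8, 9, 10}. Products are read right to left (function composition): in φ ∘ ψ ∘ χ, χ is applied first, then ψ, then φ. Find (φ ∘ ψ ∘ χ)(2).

Chase 2: χ(2) = 3; ψ(3) = 7; φ(7) = 2. Hence (φ ∘ ψ ∘ χ)(2) = 2.

2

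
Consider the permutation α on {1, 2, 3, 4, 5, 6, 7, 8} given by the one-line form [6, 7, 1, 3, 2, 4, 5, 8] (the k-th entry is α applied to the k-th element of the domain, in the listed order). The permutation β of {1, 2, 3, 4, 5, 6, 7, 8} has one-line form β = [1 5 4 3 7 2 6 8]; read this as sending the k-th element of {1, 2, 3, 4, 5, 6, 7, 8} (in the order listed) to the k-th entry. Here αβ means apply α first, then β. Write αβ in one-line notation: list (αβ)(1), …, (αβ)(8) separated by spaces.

For each element, apply α then β: 1 → 6 → 2; 2 → 7 → 6; 3 → 1 → 1; 4 → 3 → 4; 5 → 2 → 5; 6 → 4 → 3; 7 → 5 → 7; 8 → 8 → 8.
Collecting the images, αβ = [2 6 1 4 5 3 7 8].

2 6 1 4 5 3 7 8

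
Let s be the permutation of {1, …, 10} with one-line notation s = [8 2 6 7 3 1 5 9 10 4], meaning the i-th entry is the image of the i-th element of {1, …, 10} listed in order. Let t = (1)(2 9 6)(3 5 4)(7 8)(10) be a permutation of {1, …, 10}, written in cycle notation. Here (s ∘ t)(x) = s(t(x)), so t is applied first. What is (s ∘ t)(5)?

7

First apply t: t(5) = 4, then s(4) = 7. Thus (s ∘ t)(5) = 7.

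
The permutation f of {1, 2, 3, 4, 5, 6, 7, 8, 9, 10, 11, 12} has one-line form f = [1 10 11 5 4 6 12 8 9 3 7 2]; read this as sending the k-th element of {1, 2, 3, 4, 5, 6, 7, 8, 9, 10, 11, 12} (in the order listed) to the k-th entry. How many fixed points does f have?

4

The fixed points (elements with f(x) = x) are {1, 6, 8, 9}, so there are 4.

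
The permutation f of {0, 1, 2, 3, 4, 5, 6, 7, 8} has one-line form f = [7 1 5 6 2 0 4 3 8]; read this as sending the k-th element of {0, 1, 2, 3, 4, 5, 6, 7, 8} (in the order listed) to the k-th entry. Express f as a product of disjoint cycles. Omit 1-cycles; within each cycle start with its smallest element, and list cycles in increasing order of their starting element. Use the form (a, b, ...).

Iterating f from 0 gives 0 → 7 → 3 → 6 → 4 → 2 → 5 → 0; that is the 7-cycle (0, 7, 3, 6, 4, 2, 5).
Repeating from the next unused element and collecting all non-trivial cycles gives (0, 7, 3, 6, 4, 2, 5).

(0, 7, 3, 6, 4, 2, 5)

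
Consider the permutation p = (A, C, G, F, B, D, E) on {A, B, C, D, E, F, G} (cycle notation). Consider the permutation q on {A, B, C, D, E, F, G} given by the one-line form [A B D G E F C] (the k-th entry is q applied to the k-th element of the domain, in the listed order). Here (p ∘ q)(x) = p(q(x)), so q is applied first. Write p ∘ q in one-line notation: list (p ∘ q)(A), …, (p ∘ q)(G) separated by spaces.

Chase each element through q then p: A → A → C; B → B → D; C → D → E; D → G → F; E → E → A; F → F → B; G → C → G.
So p ∘ q in one-line form is C D E F A B G.

C D E F A B G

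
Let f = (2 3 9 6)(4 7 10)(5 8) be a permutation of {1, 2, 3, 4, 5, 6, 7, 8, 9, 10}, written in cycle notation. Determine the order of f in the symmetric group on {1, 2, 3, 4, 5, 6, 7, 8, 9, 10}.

The disjoint cycles have lengths 4, 3, 2, 1.
The order is lcm(4, 3, 2) = 12.

12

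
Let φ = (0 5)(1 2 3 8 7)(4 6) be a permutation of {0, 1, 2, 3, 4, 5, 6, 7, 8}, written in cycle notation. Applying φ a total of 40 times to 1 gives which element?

1

1 lies in the 5-cycle (1 2 3 8 7).
Since the cycle has length 5, φ^40 acts on it the same as φ^0 (40 mod 5 = 0).
So φ^40(1) = 1.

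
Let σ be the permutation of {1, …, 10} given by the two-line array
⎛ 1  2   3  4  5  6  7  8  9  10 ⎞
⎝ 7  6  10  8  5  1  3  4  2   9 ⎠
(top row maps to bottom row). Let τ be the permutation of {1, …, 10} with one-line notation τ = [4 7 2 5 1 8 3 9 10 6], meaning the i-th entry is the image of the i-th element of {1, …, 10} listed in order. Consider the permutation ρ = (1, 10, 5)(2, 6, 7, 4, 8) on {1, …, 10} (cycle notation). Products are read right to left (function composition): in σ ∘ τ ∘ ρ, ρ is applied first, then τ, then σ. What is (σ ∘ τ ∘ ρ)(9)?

Apply the permutations in order: ρ(9) = 9, then τ(9) = 10, then σ(10) = 9. So (σ ∘ τ ∘ ρ)(9) = 9.

9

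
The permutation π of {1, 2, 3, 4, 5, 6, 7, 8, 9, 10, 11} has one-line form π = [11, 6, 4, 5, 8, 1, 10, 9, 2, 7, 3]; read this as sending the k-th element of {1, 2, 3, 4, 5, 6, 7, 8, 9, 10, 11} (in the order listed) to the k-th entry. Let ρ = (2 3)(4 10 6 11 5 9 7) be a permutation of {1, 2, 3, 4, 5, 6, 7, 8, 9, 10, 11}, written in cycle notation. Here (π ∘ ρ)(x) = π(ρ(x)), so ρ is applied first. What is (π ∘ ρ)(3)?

6

(π ∘ ρ)(3) = π(ρ(3)). ρ(3) = 2, then π(2) = 6. So (π ∘ ρ)(3) = 6.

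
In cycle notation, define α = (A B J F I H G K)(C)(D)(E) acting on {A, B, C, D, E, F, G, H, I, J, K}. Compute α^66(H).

H lies in the 8-cycle (A B J F I H G K).
Since the cycle has length 8, α^66 acts on it the same as α^2 (66 mod 8 = 2).
Stepping 2 places around the cycle: H → G → K.

K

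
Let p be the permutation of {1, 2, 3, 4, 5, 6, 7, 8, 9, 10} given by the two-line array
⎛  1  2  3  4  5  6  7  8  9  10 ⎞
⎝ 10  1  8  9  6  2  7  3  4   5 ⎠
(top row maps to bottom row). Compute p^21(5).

6

Tracing 5 → 6 → … returns to 5 after 5 steps, so 5 lies in a 5-cycle (1, 10, 5, 6, 2).
Powers repeat with period 5 on this cycle, and 21 mod 5 = 1, so p^21(5) = p^1(5).
Advancing 1 step from 5: 5 → 6.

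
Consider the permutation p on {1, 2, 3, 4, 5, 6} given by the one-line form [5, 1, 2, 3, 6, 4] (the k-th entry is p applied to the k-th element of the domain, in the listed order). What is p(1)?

1 is element number 1 of the domain, and entry number 1 of the one-line form is 5, so p(1) = 5.

5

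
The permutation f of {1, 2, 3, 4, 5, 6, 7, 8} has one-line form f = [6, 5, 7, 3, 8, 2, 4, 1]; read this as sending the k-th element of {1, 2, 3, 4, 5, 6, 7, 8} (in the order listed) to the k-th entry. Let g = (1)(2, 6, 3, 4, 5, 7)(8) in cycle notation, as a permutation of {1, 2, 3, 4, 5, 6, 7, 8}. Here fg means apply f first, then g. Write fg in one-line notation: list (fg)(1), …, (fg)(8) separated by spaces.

3 7 2 4 8 6 5 1

(fg)(x) = g(f(x)). Computing each image: g(f(1)) = g(6) = 3, g(f(2)) = g(5) = 7, g(f(3)) = g(7) = 2, g(f(4)) = g(3) = 4, g(f(5)) = g(8) = 8, g(f(6)) = g(2) = 6, g(f(7)) = g(4) = 5, g(f(8)) = g(1) = 1.
Hence fg = [3 7 2 4 8 6 5 1].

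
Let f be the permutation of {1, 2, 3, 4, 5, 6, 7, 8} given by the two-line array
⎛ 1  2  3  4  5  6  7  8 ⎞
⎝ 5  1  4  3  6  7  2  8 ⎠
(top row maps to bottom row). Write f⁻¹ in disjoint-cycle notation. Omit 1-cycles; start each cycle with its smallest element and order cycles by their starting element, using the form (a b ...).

The cycle decomposition of f is (1 5 6 7 2)(3 4).
The inverse reverses every cycle; in canonical form, f⁻¹ = (1 2 7 6 5)(3 4).

(1 2 7 6 5)(3 4)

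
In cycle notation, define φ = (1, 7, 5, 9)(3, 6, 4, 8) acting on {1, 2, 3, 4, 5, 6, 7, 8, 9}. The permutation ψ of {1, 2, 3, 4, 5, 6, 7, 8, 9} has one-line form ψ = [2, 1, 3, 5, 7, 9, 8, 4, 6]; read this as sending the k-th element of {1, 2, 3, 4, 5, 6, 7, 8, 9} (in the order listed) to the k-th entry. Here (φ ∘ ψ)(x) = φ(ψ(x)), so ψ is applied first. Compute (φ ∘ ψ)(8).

ψ(8) = 4, then φ(4) = 8; composing gives (φ ∘ ψ)(8) = 8.

8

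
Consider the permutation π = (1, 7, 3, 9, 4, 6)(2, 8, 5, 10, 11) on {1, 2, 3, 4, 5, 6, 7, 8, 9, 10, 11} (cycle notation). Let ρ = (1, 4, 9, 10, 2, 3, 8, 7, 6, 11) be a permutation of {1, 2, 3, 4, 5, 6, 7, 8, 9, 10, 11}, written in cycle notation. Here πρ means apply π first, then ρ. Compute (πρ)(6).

4

(πρ)(6) = ρ(π(6)). π(6) = 1, then ρ(1) = 4. So (πρ)(6) = 4.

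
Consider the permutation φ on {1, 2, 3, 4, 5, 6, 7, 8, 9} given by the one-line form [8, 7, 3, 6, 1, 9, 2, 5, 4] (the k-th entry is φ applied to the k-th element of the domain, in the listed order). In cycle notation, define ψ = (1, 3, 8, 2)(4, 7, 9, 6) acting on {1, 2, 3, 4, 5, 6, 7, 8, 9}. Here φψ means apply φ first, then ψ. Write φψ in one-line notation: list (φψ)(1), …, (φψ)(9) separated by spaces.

2 9 8 4 3 6 1 5 7

(φψ)(x) = ψ(φ(x)). Computing each image: ψ(φ(1)) = ψ(8) = 2, ψ(φ(2)) = ψ(7) = 9, ψ(φ(3)) = ψ(3) = 8, ψ(φ(4)) = ψ(6) = 4, ψ(φ(5)) = ψ(1) = 3, ψ(φ(6)) = ψ(9) = 6, ψ(φ(7)) = ψ(2) = 1, ψ(φ(8)) = ψ(5) = 5, ψ(φ(9)) = ψ(4) = 7.
Hence φψ = [2 9 8 4 3 6 1 5 7].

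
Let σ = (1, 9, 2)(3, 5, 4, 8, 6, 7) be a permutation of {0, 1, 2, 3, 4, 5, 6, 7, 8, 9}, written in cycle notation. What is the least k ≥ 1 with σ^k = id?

The cycle type of σ is (6, 3, 1).
The order of σ is the least common multiple of its cycle lengths: lcm(6, 3) = 6.

6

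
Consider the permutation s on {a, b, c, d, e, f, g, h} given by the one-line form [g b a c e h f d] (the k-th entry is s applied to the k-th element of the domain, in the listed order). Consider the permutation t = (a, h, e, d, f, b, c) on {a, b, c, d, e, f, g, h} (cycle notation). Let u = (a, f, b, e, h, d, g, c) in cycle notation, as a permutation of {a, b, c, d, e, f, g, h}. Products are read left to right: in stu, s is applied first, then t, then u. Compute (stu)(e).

Apply the permutations in order: s(e) = e, then t(e) = d, then u(d) = g. So (stu)(e) = g.

g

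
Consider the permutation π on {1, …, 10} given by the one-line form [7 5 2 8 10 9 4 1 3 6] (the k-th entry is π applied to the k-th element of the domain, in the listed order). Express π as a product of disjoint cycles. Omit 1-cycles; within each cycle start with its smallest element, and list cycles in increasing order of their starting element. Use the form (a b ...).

Iterating π from 1 gives 1 → 7 → 4 → 8 → 1; that is the 4-cycle (1 7 4 8).
Repeating from the next unused element and collecting all non-trivial cycles gives (1 7 4 8)(2 5 10 6 9 3).

(1 7 4 8)(2 5 10 6 9 3)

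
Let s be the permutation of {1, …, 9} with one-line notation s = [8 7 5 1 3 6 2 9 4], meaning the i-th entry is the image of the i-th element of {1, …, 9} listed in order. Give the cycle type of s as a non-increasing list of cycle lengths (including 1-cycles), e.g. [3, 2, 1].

The disjoint cycles are (1 8 9 4)(2 7)(3 5)(6), with lengths 4, 2, 2, 1 in non-increasing order.

[4, 2, 2, 1]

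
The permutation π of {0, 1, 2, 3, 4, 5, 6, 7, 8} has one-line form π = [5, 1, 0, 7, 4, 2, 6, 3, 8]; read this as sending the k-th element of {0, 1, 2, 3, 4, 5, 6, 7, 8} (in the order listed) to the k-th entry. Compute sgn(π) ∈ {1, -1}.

In disjoint-cycle form the cycle lengths are 3, 2, 1, 1, 1, 1.
A cycle of length ℓ contributes ℓ−1 transpositions, so π is a product of 2 + 1 = 3 transpositions — odd.

-1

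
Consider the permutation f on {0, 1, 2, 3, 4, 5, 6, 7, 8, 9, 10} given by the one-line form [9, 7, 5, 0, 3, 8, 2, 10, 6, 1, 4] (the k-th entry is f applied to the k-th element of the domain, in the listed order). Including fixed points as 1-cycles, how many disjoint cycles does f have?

The cycle decomposition is (0 9 1 7 10 4 3)(2 5 8 6), which has 2 cycles (counting 1-cycles).

2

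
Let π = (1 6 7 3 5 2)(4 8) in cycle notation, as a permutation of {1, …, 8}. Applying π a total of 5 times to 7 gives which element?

7 lies in the 6-cycle (1 6 7 3 5 2).
Advancing 5 steps from 7: 7 → 3 → 5 → 2 → 1 → 6.

6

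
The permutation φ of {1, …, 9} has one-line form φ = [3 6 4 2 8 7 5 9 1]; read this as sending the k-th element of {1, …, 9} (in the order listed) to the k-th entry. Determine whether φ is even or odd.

even

In disjoint-cycle form the cycle lengths are 9.
A cycle of length ℓ contributes ℓ−1 transpositions, so φ is a product of 8 transpositions — even.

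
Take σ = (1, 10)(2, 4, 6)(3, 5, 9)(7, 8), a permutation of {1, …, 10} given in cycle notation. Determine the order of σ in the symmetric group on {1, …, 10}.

The cycle type of σ is (3, 3, 2, 2).
The order of σ is the least common multiple of its cycle lengths: lcm(3, 3, 2, 2) = 6.

6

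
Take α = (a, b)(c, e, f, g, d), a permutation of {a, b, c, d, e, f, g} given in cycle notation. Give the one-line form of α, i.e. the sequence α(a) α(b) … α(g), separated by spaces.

Image by image: a→b, b→a, c→e, d→c, e→f, f→g, g→d.
Listing these in domain order gives b a e c f g d.

b a e c f g d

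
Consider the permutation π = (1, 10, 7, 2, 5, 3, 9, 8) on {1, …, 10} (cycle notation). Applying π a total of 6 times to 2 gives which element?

2 lies in the 8-cycle (1, 10, 7, 2, 5, 3, 9, 8).
Advancing 6 steps from 2: 2 → 5 → 3 → 9 → 8 → 1 → 10.

10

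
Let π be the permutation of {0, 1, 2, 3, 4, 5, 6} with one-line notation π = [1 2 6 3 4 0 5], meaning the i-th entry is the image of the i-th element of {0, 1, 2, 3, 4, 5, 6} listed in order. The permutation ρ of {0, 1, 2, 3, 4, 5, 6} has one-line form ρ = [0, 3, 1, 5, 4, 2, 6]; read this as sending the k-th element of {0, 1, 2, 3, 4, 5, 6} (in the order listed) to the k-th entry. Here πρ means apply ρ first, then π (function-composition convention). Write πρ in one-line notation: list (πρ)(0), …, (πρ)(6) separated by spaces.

(πρ)(x) = π(ρ(x)). Computing each image: π(ρ(0)) = π(0) = 1, π(ρ(1)) = π(3) = 3, π(ρ(2)) = π(1) = 2, π(ρ(3)) = π(5) = 0, π(ρ(4)) = π(4) = 4, π(ρ(5)) = π(2) = 6, π(ρ(6)) = π(6) = 5.
Hence πρ = [1 3 2 0 4 6 5].

1 3 2 0 4 6 5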